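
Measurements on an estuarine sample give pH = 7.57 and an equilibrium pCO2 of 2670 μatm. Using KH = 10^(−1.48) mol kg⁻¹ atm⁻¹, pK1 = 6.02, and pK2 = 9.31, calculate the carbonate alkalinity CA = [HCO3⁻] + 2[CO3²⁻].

[CO2*] = KH · pCO2 = 10^(−1.48) × 2670×10^-6 = 8.841×10^-5 mol/kg
α₀ = 1/(1 + K1/[H⁺] + K1K2/[H⁺]²) = 1/(1 + 10^+1.55 + 10^-0.19) = 0.02693
DIC = [CO2*]/α₀ = 8.841×10^-5 / 0.02693 = 3.282 mmol/kg
CA = (α₁ + 2α₂)·DIC = (0.9557 + 2×0.01739) × 3.282 = 3.25 mmol/kg

CA = 3.25 mmol/kg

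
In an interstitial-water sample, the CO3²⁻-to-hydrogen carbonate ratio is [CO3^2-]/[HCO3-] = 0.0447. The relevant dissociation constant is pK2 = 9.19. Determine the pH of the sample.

From K2 = [H⁺][CO3^2-]/[HCO3-]:  pH = pK2 + log₁₀([CO3^2-]/[HCO3-])
log₁₀(0.0447) = -1.350
pH = 9.19 + (-1.350) = 7.84

pH = 7.84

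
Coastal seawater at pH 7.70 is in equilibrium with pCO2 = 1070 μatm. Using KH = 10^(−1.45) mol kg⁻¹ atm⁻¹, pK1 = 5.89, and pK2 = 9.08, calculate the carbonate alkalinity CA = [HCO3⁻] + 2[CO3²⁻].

[CO2*] = KH · pCO2 = 10^(−1.45) × 1070×10^-6 = 3.797×10^-5 mol/kg
α₀ = 1/(1 + K1/[H⁺] + K1K2/[H⁺]²) = 1/(1 + 10^+1.81 + 10^+0.43) = 0.01465
DIC = [CO2*]/α₀ = 3.797×10^-5 / 0.01465 = 2.591 mmol/kg
CA = (α₁ + 2α₂)·DIC = (0.9459 + 2×0.03943) × 2.591 = 2.66 mmol/kg

CA = 2.66 mmol/kg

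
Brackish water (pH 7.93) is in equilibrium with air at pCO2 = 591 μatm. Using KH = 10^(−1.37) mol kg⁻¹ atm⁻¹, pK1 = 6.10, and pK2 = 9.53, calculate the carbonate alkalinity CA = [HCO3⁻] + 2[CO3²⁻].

CA = 1.79 mmol/kg

[CO2*] = KH · pCO2 = 10^(−1.37) × 591×10^-6 = 2.521×10^-5 mol/kg
α₀ = 1/(1 + K1/[H⁺] + K1K2/[H⁺]²) = 1/(1 + 10^+1.83 + 10^+0.23) = 0.01422
DIC = [CO2*]/α₀ = 2.521×10^-5 / 0.01422 = 1.772 mmol/kg
CA = (α₁ + 2α₂)·DIC = (0.9616 + 2×0.02415) × 1.772 = 1.79 mmol/kg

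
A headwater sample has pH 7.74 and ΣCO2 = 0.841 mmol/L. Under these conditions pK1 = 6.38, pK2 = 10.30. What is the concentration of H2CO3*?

[CO2*] = 0.0351 mmol/L

α₀ = 1 / (1 + K1/[H⁺] + K1K2/[H⁺]²) = 1 / (1 + 10^+1.36 + 10^-1.20)
   = 1 / (1 + 22.909 + 0.063096) = 1/23.972 = 0.04172
[CO2*] = α₀ × DIC = 0.04172 × 0.841 = 0.0351 mmol/L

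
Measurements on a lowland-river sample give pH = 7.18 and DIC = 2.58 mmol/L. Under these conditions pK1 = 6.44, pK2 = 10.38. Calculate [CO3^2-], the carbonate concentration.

α₂ = 1 / (1 + [H⁺]/K2 + [H⁺]²/(K1K2)) = 1 / (1 + 10^+3.20 + 10^+2.46)
   = 1 / (1 + 1584.9 + 288.40) = 1/1874.3 = 0.0005335
[CO3²⁻] = α₂ × DIC = 0.0005335 × 2.58 = 0.00138 mmol/L = 1.38 μmol/L

[CO3²⁻] = 1.38 μmol/L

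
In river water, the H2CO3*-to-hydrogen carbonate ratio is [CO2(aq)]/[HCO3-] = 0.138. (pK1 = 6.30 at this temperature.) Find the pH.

From K1 = [H⁺][HCO3-]/[CO2(aq)]:  pH = pK1 − log₁₀([CO2(aq)]/[HCO3-])
log₁₀(0.138) = -0.860
pH = 6.30 − (-0.860) = 7.16

pH = 7.16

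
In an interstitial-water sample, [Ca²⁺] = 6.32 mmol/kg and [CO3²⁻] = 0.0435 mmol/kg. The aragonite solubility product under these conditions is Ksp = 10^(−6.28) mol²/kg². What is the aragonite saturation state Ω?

Ksp = 10^(−6.28) = 5.248×10^-7
Ω = [Ca²⁺][CO3²⁻]/Ksp = (6.32×10^-3)(0.0435×10^-3) / 5.248×10^-7 = 0.524

Ω = 0.524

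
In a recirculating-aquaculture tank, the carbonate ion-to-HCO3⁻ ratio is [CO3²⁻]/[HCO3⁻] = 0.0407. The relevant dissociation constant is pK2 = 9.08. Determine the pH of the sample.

From K2 = [H⁺][CO3²⁻]/[HCO3⁻]:  pH = pK2 + log₁₀([CO3²⁻]/[HCO3⁻])
log₁₀(0.0407) = -1.390
pH = 9.08 + (-1.390) = 7.69

pH = 7.69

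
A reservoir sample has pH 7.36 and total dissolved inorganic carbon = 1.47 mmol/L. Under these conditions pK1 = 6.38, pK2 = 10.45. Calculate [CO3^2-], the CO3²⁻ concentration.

α₂ = 1 / (1 + [H⁺]/K2 + [H⁺]²/(K1K2)) = 1 / (1 + 10^+3.09 + 10^+2.11)
   = 1 / (1 + 1230.3 + 128.82) = 1/1360.1 = 0.0007352
[CO3²⁻] = α₂ × DIC = 0.0007352 × 1.47 = 0.00108 mmol/L = 1.08 μmol/L

[CO3²⁻] = 1.08 μmol/L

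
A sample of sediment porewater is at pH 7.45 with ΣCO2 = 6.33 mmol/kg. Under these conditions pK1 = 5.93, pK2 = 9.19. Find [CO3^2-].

α₂ = 1 / (1 + [H⁺]/K2 + [H⁺]²/(K1K2)) = 1 / (1 + 10^+1.74 + 10^+0.22)
   = 1 / (1 + 54.954 + 1.6596) = 1/57.614 = 0.01736
[CO3²⁻] = α₂ × DIC = 0.01736 × 6.33 = 0.110 mmol/kg

[CO3²⁻] = 0.110 mmol/kg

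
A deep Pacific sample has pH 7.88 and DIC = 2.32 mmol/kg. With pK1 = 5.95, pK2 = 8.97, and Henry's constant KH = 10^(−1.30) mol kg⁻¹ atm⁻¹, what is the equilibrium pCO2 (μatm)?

α₀ = 1 / (1 + K1/[H⁺] + K1K2/[H⁺]²) = 1 / (1 + 10^+1.93 + 10^+0.84)
   = 1 / (1 + 85.114 + 6.9183) = 1/93.032 = 0.01075
[CO2*] = α₀ × DIC = 0.01075 × 2.32 = 0.02494 mmol/kg
pCO2 = [CO2*]/KH = 2.494×10^-5 / 5.012×10^-2 = 498 μatm

pCO2 = 498 μatm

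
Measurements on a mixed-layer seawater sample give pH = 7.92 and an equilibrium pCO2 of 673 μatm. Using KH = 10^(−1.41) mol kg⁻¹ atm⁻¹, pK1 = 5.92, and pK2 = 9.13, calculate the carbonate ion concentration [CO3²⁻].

[CO3²⁻] = 0.161 mmol/kg

[CO2*] = KH · pCO2 = 10^(−1.41) × 673×10^-6 = 2.618×10^-5 mol/kg
α₀ = 1/(1 + K1/[H⁺] + K1K2/[H⁺]²) = 1/(1 + 10^+2.00 + 10^+0.79) = 0.009331
DIC = [CO2*]/α₀ = 2.618×10^-5 / 0.009331 = 2.806 mmol/kg
[CO3²⁻] = α₂·DIC; α₂ = 0.05754, so [CO3²⁻] = 0.05754 × 2.806 = 0.161 mmol/kg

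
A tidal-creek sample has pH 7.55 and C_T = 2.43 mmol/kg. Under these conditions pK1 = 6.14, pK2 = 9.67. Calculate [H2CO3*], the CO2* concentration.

α₀ = 1 / (1 + K1/[H⁺] + K1K2/[H⁺]²) = 1 / (1 + 10^+1.41 + 10^-0.71)
   = 1 / (1 + 25.704 + 0.19498) = 1/26.899 = 0.03718
[CO2*] = α₀ × DIC = 0.03718 × 2.43 = 0.0903 mmol/kg

[CO2*] = 0.0903 mmol/kg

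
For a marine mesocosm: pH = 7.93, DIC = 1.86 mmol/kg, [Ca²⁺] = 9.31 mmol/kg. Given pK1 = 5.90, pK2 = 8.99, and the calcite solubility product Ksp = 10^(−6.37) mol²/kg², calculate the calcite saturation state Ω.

Ω = 3.22

α₂ = 1 / (1 + [H⁺]/K2 + [H⁺]²/(K1K2)) = 1 / (1 + 10^+1.06 + 10^-0.97)
   = 1 / (1 + 11.482 + 0.10715) = 1/12.589 = 0.07944
[CO3²⁻] = α₂ × DIC = 0.07944 × 1.86 = 0.1478 mmol/kg
Ksp = 10^(−6.37) = 4.266×10^-7
Ω = [Ca²⁺][CO3²⁻]/Ksp = (9.31×10^-3)(1.478×10^-4) / 4.266×10^-7 = 3.22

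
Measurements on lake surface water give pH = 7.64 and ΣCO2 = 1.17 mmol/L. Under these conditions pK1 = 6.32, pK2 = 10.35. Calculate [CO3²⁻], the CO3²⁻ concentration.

α₂ = 1 / (1 + [H⁺]/K2 + [H⁺]²/(K1K2)) = 1 / (1 + 10^+2.71 + 10^+1.39)
   = 1 / (1 + 512.86 + 24.547) = 1/538.41 = 0.001857
[CO3²⁻] = α₂ × DIC = 0.001857 × 1.17 = 0.00217 mmol/L = 2.17 μmol/L

[CO3²⁻] = 2.17 μmol/L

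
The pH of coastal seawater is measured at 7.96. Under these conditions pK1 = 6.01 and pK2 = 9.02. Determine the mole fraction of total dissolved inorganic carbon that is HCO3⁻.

α₁ = 1 / (1 + [H⁺]/K1 + K2/[H⁺]) = 1 / (1 + 10^-1.95 + 10^-1.06)
   = 1 / (1 + 0.011220 + 0.087096) = 1/1.0983 = 0.9105

α₁ = 0.910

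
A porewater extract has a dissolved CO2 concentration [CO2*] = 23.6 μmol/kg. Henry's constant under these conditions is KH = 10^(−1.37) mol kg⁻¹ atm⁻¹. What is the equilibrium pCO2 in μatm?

pCO2 = 553 μatm

KH = 10^(−1.37) = 4.266×10^-2 mol kg⁻¹ atm⁻¹
pCO2 = [CO2*]/KH = 23.6×10^-6 / 4.266×10^-2 = 5.53×10^-4 atm = 553 μatm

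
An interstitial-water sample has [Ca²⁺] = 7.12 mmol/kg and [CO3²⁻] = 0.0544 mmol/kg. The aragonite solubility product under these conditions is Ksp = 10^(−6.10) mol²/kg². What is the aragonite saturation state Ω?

Ksp = 10^(−6.10) = 7.943×10^-7
Ω = [Ca²⁺][CO3²⁻]/Ksp = (7.12×10^-3)(0.0544×10^-3) / 7.943×10^-7 = 0.488

Ω = 0.488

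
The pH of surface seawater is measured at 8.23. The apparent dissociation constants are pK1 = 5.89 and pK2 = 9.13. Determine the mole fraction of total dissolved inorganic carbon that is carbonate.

α₂ = 0.111

α₂ = 1 / (1 + [H⁺]/K2 + [H⁺]²/(K1K2)) = 1 / (1 + 10^+0.90 + 10^-1.44)
   = 1 / (1 + 7.9433 + 0.036308) = 1/8.9796 = 0.1114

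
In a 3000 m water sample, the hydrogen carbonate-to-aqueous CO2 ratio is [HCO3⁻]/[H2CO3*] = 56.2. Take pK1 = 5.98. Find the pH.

pH = 7.73

From K1 = [H⁺][HCO3⁻]/[H2CO3*]:  pH = pK1 + log₁₀([HCO3⁻]/[H2CO3*])
log₁₀(56.2) = +1.750
pH = 5.98 + (+1.750) = 7.73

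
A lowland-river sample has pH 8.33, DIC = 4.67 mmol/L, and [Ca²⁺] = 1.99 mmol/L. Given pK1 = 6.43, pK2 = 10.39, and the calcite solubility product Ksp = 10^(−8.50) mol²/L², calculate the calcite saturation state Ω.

α₂ = 1 / (1 + [H⁺]/K2 + [H⁺]²/(K1K2)) = 1 / (1 + 10^+2.06 + 10^+0.16)
   = 1 / (1 + 114.82 + 1.4454) = 1/117.26 = 0.008528
[CO3²⁻] = α₂ × DIC = 0.008528 × 4.67 = 0.03983 mmol/L
Ksp = 10^(−8.50) = 3.162×10^-9
Ω = [Ca²⁺][CO3²⁻]/Ksp = (1.99×10^-3)(3.983×10^-5) / 3.162×10^-9 = 25.1

Ω = 25.1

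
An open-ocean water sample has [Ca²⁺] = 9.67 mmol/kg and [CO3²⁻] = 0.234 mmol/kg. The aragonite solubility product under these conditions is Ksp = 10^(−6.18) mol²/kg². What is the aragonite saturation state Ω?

Ω = 3.42

Ksp = 10^(−6.18) = 6.607×10^-7
Ω = [Ca²⁺][CO3²⁻]/Ksp = (9.67×10^-3)(0.234×10^-3) / 6.607×10^-7 = 3.42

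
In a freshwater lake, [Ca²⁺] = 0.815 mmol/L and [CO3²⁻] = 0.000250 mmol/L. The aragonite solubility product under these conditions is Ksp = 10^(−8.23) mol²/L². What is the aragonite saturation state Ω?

Ω = 0.0346

Ksp = 10^(−8.23) = 5.888×10^-9
Ω = [Ca²⁺][CO3²⁻]/Ksp = (0.815×10^-3)(0.000250×10^-3) / 5.888×10^-9 = 0.0346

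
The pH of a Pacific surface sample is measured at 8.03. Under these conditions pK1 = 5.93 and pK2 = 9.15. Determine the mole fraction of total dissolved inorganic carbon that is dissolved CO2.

α₀ = 0.00733

α₀ = 1 / (1 + K1/[H⁺] + K1K2/[H⁺]²) = 1 / (1 + 10^+2.10 + 10^+0.98)
   = 1 / (1 + 125.89 + 9.5499) = 1/136.44 = 0.007329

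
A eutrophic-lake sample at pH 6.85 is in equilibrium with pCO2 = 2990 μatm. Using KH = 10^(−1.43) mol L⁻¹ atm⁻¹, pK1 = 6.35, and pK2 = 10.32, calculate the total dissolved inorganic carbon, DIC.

DIC = 0.463 mmol/L

[CO2*] = KH · pCO2 = 10^(−1.43) × 2990×10^-6 = 1.111×10^-4 mol/L
α₀ = 1/(1 + K1/[H⁺] + K1K2/[H⁺]²) = 1/(1 + 10^+0.50 + 10^-2.97) = 0.2402
DIC = [CO2*]/α₀ = 1.111×10^-4 / 0.2402 = 0.463 mmol/L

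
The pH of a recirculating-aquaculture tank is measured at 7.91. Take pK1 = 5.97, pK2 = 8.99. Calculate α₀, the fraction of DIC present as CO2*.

α₀ = 0.0105

α₀ = 1 / (1 + K1/[H⁺] + K1K2/[H⁺]²) = 1 / (1 + 10^+1.94 + 10^+0.86)
   = 1 / (1 + 87.096 + 7.2444) = 1/95.341 = 0.01049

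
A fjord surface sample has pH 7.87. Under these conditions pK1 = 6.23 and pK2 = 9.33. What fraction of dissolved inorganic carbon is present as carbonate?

α₂ = 1 / (1 + [H⁺]/K2 + [H⁺]²/(K1K2)) = 1 / (1 + 10^+1.46 + 10^-0.18)
   = 1 / (1 + 28.840 + 0.66069) = 1/30.501 = 0.03279

α₂ = 0.0328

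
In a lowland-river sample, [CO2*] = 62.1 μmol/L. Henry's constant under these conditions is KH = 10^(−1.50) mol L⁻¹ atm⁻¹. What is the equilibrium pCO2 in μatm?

pCO2 = 1960 μatm

KH = 10^(−1.50) = 3.162×10^-2 mol L⁻¹ atm⁻¹
pCO2 = [CO2*]/KH = 62.1×10^-6 / 3.162×10^-2 = 1.96×10^-3 atm = 1960 μatm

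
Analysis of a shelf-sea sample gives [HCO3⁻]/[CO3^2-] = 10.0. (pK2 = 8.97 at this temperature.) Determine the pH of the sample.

From K2 = [H⁺][CO3^2-]/[HCO3⁻]:  pH = pK2 − log₁₀([HCO3⁻]/[CO3^2-])
log₁₀(10.0) = +1.000
pH = 8.97 − (+1.000) = 7.97

pH = 7.97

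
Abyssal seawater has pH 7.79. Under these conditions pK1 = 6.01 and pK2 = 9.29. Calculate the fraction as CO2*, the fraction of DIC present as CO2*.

α₀ = 0.0158

α₀ = 1 / (1 + K1/[H⁺] + K1K2/[H⁺]²) = 1 / (1 + 10^+1.78 + 10^+0.28)
   = 1 / (1 + 60.256 + 1.9055) = 1/63.161 = 0.01583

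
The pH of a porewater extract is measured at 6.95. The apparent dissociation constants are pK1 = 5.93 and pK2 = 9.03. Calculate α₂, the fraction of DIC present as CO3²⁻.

α₂ = 0.00754

α₂ = 1 / (1 + [H⁺]/K2 + [H⁺]²/(K1K2)) = 1 / (1 + 10^+2.08 + 10^+1.06)
   = 1 / (1 + 120.23 + 11.482) = 1/132.71 = 0.007535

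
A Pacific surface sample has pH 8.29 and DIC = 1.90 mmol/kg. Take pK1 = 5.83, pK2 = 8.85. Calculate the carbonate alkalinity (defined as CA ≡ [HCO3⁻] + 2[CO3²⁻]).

CA = 2.30 mmol/kg

CA = [HCO3⁻] + 2[CO3²⁻] = (α₁ + 2α₂)·DIC
At pH 8.29: [H⁺]/K1 = 10^-2.46 = 0.0034674, K2/[H⁺] = 10^-0.56 = 0.27542
α₁ = 1/(1 + 0.0034674 + 0.27542) = 1/1.2789 = 0.7819; α₂ = α₁·K2/[H⁺] = 0.2154
α₁ + 2α₂ = 1.2126
CA = 1.2126 × 1.90 = 2.30 mmol/kg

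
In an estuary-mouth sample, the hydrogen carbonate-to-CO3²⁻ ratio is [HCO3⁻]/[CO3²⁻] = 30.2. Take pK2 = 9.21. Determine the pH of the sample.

pH = 7.73

From K2 = [H⁺][CO3²⁻]/[HCO3⁻]:  pH = pK2 − log₁₀([HCO3⁻]/[CO3²⁻])
log₁₀(30.2) = +1.480
pH = 9.21 − (+1.480) = 7.73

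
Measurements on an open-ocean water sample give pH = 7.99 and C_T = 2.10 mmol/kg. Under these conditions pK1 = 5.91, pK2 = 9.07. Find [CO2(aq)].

[CO2*] = 16.0 μmol/kg

α₀ = 1 / (1 + K1/[H⁺] + K1K2/[H⁺]²) = 1 / (1 + 10^+2.08 + 10^+1.00)
   = 1 / (1 + 120.23 + 10.000) = 1/131.23 = 0.007620
[CO2*] = α₀ × DIC = 0.007620 × 2.10 = 0.0160 mmol/kg = 16.0 μmol/kg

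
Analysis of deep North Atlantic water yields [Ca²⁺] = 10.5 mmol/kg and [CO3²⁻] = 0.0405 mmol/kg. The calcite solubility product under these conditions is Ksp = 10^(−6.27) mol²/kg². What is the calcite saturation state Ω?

Ω = 0.792

Ksp = 10^(−6.27) = 5.370×10^-7
Ω = [Ca²⁺][CO3²⁻]/Ksp = (10.5×10^-3)(0.0405×10^-3) / 5.370×10^-7 = 0.792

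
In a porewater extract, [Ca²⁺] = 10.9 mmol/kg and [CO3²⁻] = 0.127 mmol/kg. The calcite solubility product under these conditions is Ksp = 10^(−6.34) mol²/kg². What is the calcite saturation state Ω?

Ksp = 10^(−6.34) = 4.571×10^-7
Ω = [Ca²⁺][CO3²⁻]/Ksp = (10.9×10^-3)(0.127×10^-3) / 4.571×10^-7 = 3.03

Ω = 3.03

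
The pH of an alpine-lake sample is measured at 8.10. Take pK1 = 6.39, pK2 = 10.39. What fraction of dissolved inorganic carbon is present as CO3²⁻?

α₂ = 1 / (1 + [H⁺]/K2 + [H⁺]²/(K1K2)) = 1 / (1 + 10^+2.29 + 10^+0.58)
   = 1 / (1 + 194.98 + 3.8019) = 1/199.79 = 0.005005

α₂ = 0.00501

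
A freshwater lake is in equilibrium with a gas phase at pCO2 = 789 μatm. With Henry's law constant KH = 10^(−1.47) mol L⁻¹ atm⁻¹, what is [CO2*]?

[CO2*] = 26.7 μmol/L

KH = 10^(−1.47) = 3.388×10^-2 mol L⁻¹ atm⁻¹
[CO2*] = KH · pCO2 = 3.388×10^-2 × 789×10^-6 atm = 2.67×10^-5 mol/L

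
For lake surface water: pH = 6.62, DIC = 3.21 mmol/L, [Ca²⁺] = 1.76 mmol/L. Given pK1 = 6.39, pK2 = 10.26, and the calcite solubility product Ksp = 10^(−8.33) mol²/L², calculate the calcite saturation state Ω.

α₂ = 1 / (1 + [H⁺]/K2 + [H⁺]²/(K1K2)) = 1 / (1 + 10^+3.64 + 10^+3.41)
   = 1 / (1 + 4365.2 + 2570.4) = 1/6936.6 = 0.0001442
[CO3²⁻] = α₂ × DIC = 0.0001442 × 3.21 = 0.0004628 mmol/L = 0.4628 μmol/L
Ksp = 10^(−8.33) = 4.677×10^-9
Ω = [Ca²⁺][CO3²⁻]/Ksp = (1.76×10^-3)(4.628×10^-7) / 4.677×10^-9 = 0.174

Ω = 0.174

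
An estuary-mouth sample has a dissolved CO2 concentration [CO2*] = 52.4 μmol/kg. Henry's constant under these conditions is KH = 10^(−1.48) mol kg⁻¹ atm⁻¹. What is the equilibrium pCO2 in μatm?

KH = 10^(−1.48) = 3.311×10^-2 mol kg⁻¹ atm⁻¹
pCO2 = [CO2*]/KH = 52.4×10^-6 / 3.311×10^-2 = 1.58×10^-3 atm = 1580 μatm

pCO2 = 1580 μatm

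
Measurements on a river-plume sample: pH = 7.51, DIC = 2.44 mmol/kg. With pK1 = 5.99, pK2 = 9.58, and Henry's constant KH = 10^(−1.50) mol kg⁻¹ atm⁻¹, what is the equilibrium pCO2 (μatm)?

α₀ = 1 / (1 + K1/[H⁺] + K1K2/[H⁺]²) = 1 / (1 + 10^+1.52 + 10^-0.55)
   = 1 / (1 + 33.113 + 0.28184) = 1/34.395 = 0.02907
[CO2*] = α₀ × DIC = 0.02907 × 2.44 = 0.07094 mmol/kg
pCO2 = [CO2*]/KH = 7.094×10^-5 / 3.162×10^-2 = 2240 μatm

pCO2 = 2240 μatm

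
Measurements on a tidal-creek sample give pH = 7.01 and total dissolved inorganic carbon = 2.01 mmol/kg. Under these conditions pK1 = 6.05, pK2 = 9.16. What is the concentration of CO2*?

α₀ = 1 / (1 + K1/[H⁺] + K1K2/[H⁺]²) = 1 / (1 + 10^+0.96 + 10^-1.19)
   = 1 / (1 + 9.1201 + 0.064565) = 1/10.185 = 0.09819
[CO2*] = α₀ × DIC = 0.09819 × 2.01 = 0.197 mmol/kg

[CO2*] = 0.197 mmol/kg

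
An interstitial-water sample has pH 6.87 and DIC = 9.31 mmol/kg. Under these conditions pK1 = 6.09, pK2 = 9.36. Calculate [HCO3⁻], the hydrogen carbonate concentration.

α₁ = 1 / (1 + [H⁺]/K1 + K2/[H⁺]) = 1 / (1 + 10^-0.78 + 10^-2.49)
   = 1 / (1 + 0.16596 + 0.0032359) = 1/1.1692 = 0.8553
[HCO3⁻] = α₁ × DIC = 0.8553 × 9.31 = 7.96 mmol/kg

[HCO3⁻] = 7.96 mmol/kg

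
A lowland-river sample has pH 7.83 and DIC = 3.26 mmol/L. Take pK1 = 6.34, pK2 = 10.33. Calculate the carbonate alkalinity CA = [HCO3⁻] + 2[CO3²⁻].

CA = 3.17 mmol/L

CA = [HCO3⁻] + 2[CO3²⁻] = (α₁ + 2α₂)·DIC
At pH 7.83: [H⁺]/K1 = 10^-1.49 = 0.032359, K2/[H⁺] = 10^-2.50 = 0.0031623
α₁ = 1/(1 + 0.032359 + 0.0031623) = 1/1.0355 = 0.9657; α₂ = α₁·K2/[H⁺] = 0.003054
α₁ + 2α₂ = 0.9718
CA = 0.9718 × 3.26 = 3.17 mmol/L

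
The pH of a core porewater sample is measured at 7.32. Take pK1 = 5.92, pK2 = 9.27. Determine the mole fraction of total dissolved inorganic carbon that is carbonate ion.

α₂ = 1 / (1 + [H⁺]/K2 + [H⁺]²/(K1K2)) = 1 / (1 + 10^+1.95 + 10^+0.55)
   = 1 / (1 + 89.125 + 3.5481) = 1/93.673 = 0.01068

α₂ = 0.0107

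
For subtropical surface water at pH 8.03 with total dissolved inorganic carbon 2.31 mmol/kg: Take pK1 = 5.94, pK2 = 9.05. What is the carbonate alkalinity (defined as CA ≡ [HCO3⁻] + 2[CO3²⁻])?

CA = [HCO3⁻] + 2[CO3²⁻] = (α₁ + 2α₂)·DIC
At pH 8.03: [H⁺]/K1 = 10^-2.09 = 0.0081283, K2/[H⁺] = 10^-1.02 = 0.095499
α₁ = 1/(1 + 0.0081283 + 0.095499) = 1/1.1036 = 0.9061; α₂ = α₁·K2/[H⁺] = 0.08653
α₁ + 2α₂ = 1.0792
CA = 1.0792 × 2.31 = 2.49 mmol/kg

CA = 2.49 mmol/kg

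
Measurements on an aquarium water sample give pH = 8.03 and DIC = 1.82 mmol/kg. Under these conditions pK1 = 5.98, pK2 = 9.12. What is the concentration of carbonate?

α₂ = 1 / (1 + [H⁺]/K2 + [H⁺]²/(K1K2)) = 1 / (1 + 10^+1.09 + 10^-0.96)
   = 1 / (1 + 12.303 + 0.10965) = 1/13.412 = 0.07456
[CO3²⁻] = α₂ × DIC = 0.07456 × 1.82 = 0.136 mmol/kg

[CO3²⁻] = 0.136 mmol/kg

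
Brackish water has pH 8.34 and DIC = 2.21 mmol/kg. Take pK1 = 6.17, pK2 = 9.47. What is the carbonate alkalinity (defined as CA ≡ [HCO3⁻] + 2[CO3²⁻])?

CA = 2.35 mmol/kg

CA = [HCO3⁻] + 2[CO3²⁻] = (α₁ + 2α₂)·DIC
At pH 8.34: [H⁺]/K1 = 10^-2.17 = 0.0067608, K2/[H⁺] = 10^-1.13 = 0.074131
α₁ = 1/(1 + 0.0067608 + 0.074131) = 1/1.0809 = 0.9252; α₂ = α₁·K2/[H⁺] = 0.06858
α₁ + 2α₂ = 1.0623
CA = 1.0623 × 2.21 = 2.35 mmol/kg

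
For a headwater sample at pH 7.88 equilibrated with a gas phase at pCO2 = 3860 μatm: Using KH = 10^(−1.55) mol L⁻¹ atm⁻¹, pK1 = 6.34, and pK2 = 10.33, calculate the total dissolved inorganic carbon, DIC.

DIC = 3.89 mmol/L

[CO2*] = KH · pCO2 = 10^(−1.55) × 3860×10^-6 = 1.088×10^-4 mol/L
α₀ = 1/(1 + K1/[H⁺] + K1K2/[H⁺]²) = 1/(1 + 10^+1.54 + 10^-0.91) = 0.02794
DIC = [CO2*]/α₀ = 1.088×10^-4 / 0.02794 = 3.89 mmol/L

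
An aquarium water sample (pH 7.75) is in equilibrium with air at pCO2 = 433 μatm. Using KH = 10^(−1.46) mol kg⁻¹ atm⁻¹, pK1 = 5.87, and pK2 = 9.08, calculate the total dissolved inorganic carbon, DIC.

[CO2*] = KH · pCO2 = 10^(−1.46) × 433×10^-6 = 1.501×10^-5 mol/kg
α₀ = 1/(1 + K1/[H⁺] + K1K2/[H⁺]²) = 1/(1 + 10^+1.88 + 10^+0.55) = 0.01244
DIC = [CO2*]/α₀ = 1.501×10^-5 / 0.01244 = 1.21 mmol/kg

DIC = 1.21 mmol/kg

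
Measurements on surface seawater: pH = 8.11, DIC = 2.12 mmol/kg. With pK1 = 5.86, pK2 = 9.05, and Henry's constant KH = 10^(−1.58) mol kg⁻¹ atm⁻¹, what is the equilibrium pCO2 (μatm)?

α₀ = 1 / (1 + K1/[H⁺] + K1K2/[H⁺]²) = 1 / (1 + 10^+2.25 + 10^+1.31)
   = 1 / (1 + 177.83 + 20.417) = 1/199.25 = 0.005019
[CO2*] = α₀ × DIC = 0.005019 × 2.12 = 0.01064 mmol/kg = 10.64 μmol/kg
pCO2 = [CO2*]/KH = 1.064×10^-5 / 2.630×10^-2 = 405 μatm

pCO2 = 405 μatm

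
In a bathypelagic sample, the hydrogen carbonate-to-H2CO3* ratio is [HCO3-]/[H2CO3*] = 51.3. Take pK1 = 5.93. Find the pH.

From K1 = [H⁺][HCO3-]/[H2CO3*]:  pH = pK1 + log₁₀([HCO3-]/[H2CO3*])
log₁₀(51.3) = +1.710
pH = 5.93 + (+1.710) = 7.64

pH = 7.64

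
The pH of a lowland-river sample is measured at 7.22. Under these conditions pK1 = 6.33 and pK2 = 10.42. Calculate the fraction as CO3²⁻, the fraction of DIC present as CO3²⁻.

α₂ = 1 / (1 + [H⁺]/K2 + [H⁺]²/(K1K2)) = 1 / (1 + 10^+3.20 + 10^+2.31)
   = 1 / (1 + 1584.9 + 204.17) = 1/1790.1 = 0.0005586

α₂ = 0.000559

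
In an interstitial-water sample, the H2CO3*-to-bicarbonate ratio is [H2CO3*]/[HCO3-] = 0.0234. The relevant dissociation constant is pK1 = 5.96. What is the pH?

pH = 7.59

From K1 = [H⁺][HCO3-]/[H2CO3*]:  pH = pK1 − log₁₀([H2CO3*]/[HCO3-])
log₁₀(0.0234) = -1.631
pH = 5.96 − (-1.631) = 7.59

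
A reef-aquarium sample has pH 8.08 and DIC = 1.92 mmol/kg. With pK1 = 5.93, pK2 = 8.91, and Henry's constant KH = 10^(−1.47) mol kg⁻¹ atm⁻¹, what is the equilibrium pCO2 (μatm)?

α₀ = 1 / (1 + K1/[H⁺] + K1K2/[H⁺]²) = 1 / (1 + 10^+2.15 + 10^+1.32)
   = 1 / (1 + 141.25 + 20.893) = 1/163.15 = 0.006129
[CO2*] = α₀ × DIC = 0.006129 × 1.92 = 0.01177 mmol/kg = 11.77 μmol/kg
pCO2 = [CO2*]/KH = 1.177×10^-5 / 3.388×10^-2 = 347 μatm

pCO2 = 347 μatm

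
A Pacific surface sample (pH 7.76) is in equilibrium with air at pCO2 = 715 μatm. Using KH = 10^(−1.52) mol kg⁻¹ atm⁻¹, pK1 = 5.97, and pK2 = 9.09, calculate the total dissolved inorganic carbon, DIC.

[CO2*] = KH · pCO2 = 10^(−1.52) × 715×10^-6 = 2.159×10^-5 mol/kg
α₀ = 1/(1 + K1/[H⁺] + K1K2/[H⁺]²) = 1/(1 + 10^+1.79 + 10^+0.46) = 0.01526
DIC = [CO2*]/α₀ = 2.159×10^-5 / 0.01526 = 1.42 mmol/kg

DIC = 1.42 mmol/kg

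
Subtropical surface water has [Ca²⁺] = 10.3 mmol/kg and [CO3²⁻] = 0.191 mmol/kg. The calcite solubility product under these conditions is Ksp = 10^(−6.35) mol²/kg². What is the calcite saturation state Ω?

Ω = 4.40

Ksp = 10^(−6.35) = 4.467×10^-7
Ω = [Ca²⁺][CO3²⁻]/Ksp = (10.3×10^-3)(0.191×10^-3) / 4.467×10^-7 = 4.40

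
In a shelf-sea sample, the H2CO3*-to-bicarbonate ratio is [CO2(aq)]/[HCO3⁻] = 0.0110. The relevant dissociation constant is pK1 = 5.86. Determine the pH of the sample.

From K1 = [H⁺][HCO3⁻]/[CO2(aq)]:  pH = pK1 − log₁₀([CO2(aq)]/[HCO3⁻])
log₁₀(0.0110) = -1.959
pH = 5.86 − (-1.959) = 7.82

pH = 7.82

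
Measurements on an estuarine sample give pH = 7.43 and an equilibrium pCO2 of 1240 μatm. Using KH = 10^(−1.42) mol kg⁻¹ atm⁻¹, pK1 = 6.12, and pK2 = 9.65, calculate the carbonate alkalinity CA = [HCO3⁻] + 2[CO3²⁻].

CA = 0.974 mmol/kg

[CO2*] = KH · pCO2 = 10^(−1.42) × 1240×10^-6 = 4.714×10^-5 mol/kg
α₀ = 1/(1 + K1/[H⁺] + K1K2/[H⁺]²) = 1/(1 + 10^+1.31 + 10^-0.91) = 0.04642
DIC = [CO2*]/α₀ = 4.714×10^-5 / 0.04642 = 1.015 mmol/kg
CA = (α₁ + 2α₂)·DIC = (0.9479 + 2×0.005711) × 1.015 = 0.974 mmol/kg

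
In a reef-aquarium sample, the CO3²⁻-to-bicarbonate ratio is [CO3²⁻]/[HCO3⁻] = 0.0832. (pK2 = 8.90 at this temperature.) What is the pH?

pH = 7.82

From K2 = [H⁺][CO3²⁻]/[HCO3⁻]:  pH = pK2 + log₁₀([CO3²⁻]/[HCO3⁻])
log₁₀(0.0832) = -1.080
pH = 8.90 + (-1.080) = 7.82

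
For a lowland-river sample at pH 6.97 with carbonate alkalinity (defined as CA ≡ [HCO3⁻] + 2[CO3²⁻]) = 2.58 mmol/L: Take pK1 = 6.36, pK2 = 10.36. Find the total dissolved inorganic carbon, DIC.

CA = [HCO3⁻] + 2[CO3²⁻] = (α₁ + 2α₂)·DIC
At pH 6.97: [H⁺]/K1 = 10^-0.61 = 0.24547, K2/[H⁺] = 10^-3.39 = 0.00040738
α₁ = 1/(1 + 0.24547 + 0.00040738) = 1/1.2459 = 0.8026; α₂ = α₁·K2/[H⁺] = 0.0003270
α₁ + 2α₂ = 0.8033
DIC = CA / (α₁ + 2α₂) = 2.58 / 0.8033 = 3.21 mmol/L

DIC = 3.21 mmol/L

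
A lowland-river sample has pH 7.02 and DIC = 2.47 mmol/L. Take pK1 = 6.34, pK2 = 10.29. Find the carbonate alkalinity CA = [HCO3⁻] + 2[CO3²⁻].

CA = 2.04 mmol/L

CA = [HCO3⁻] + 2[CO3²⁻] = (α₁ + 2α₂)·DIC
At pH 7.02: [H⁺]/K1 = 10^-0.68 = 0.20893, K2/[H⁺] = 10^-3.27 = 0.00053703
α₁ = 1/(1 + 0.20893 + 0.00053703) = 1/1.2095 = 0.8268; α₂ = α₁·K2/[H⁺] = 0.0004440
α₁ + 2α₂ = 0.8277
CA = 0.8277 × 2.47 = 2.04 mmol/L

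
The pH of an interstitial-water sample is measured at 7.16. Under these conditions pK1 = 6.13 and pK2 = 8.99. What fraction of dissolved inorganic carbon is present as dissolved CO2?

α₀ = 1 / (1 + K1/[H⁺] + K1K2/[H⁺]²) = 1 / (1 + 10^+1.03 + 10^-0.80)
   = 1 / (1 + 10.715 + 0.15849) = 1/11.874 = 0.08422

α₀ = 0.0842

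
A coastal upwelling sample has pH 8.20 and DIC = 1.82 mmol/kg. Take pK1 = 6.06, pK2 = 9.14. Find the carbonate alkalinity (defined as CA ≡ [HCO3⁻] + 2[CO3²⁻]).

CA = [HCO3⁻] + 2[CO3²⁻] = (α₁ + 2α₂)·DIC
At pH 8.20: [H⁺]/K1 = 10^-2.14 = 0.0072444, K2/[H⁺] = 10^-0.94 = 0.11482
α₁ = 1/(1 + 0.0072444 + 0.11482) = 1/1.1221 = 0.8912; α₂ = α₁·K2/[H⁺] = 0.1023
α₁ + 2α₂ = 1.0959
CA = 1.0959 × 1.82 = 1.99 mmol/kg

CA = 1.99 mmol/kg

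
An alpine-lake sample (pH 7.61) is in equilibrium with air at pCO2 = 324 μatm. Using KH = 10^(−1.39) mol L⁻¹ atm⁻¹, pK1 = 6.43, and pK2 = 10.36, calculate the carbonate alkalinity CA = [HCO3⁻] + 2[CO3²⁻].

[CO2*] = KH · pCO2 = 10^(−1.39) × 324×10^-6 = 1.320×10^-5 mol/L
α₀ = 1/(1 + K1/[H⁺] + K1K2/[H⁺]²) = 1/(1 + 10^+1.18 + 10^-1.57) = 0.06187
DIC = [CO2*]/α₀ = 1.320×10^-5 / 0.06187 = 0.2133 mmol/L
CA = (α₁ + 2α₂)·DIC = (0.9365 + 2×0.001665) × 0.2133 = 0.200 mmol/L

CA = 0.200 mmol/L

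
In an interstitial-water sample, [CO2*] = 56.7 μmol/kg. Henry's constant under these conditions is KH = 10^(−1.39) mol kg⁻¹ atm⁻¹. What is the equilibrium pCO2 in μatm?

KH = 10^(−1.39) = 4.074×10^-2 mol kg⁻¹ atm⁻¹
pCO2 = [CO2*]/KH = 56.7×10^-6 / 4.074×10^-2 = 1.39×10^-3 atm = 1390 μatm

pCO2 = 1390 μatm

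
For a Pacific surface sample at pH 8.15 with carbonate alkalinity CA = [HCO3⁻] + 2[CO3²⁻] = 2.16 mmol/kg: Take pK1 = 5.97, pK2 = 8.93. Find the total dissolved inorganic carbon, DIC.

DIC = 1.90 mmol/kg

CA = [HCO3⁻] + 2[CO3²⁻] = (α₁ + 2α₂)·DIC
At pH 8.15: [H⁺]/K1 = 10^-2.18 = 0.0066069, K2/[H⁺] = 10^-0.78 = 0.16596
α₁ = 1/(1 + 0.0066069 + 0.16596) = 1/1.1726 = 0.8528; α₂ = α₁·K2/[H⁺] = 0.1415
α₁ + 2α₂ = 1.1359
DIC = CA / (α₁ + 2α₂) = 2.16 / 1.1359 = 1.90 mmol/kg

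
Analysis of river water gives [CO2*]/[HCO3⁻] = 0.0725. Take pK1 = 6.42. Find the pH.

pH = 7.56

From K1 = [H⁺][HCO3⁻]/[CO2*]:  pH = pK1 − log₁₀([CO2*]/[HCO3⁻])
log₁₀(0.0725) = -1.140
pH = 6.42 − (-1.140) = 7.56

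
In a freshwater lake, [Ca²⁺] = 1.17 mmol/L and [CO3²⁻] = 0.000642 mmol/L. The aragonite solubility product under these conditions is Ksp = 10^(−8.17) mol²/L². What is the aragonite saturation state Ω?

Ksp = 10^(−8.17) = 6.761×10^-9
Ω = [Ca²⁺][CO3²⁻]/Ksp = (1.17×10^-3)(0.000642×10^-3) / 6.761×10^-9 = 0.111

Ω = 0.111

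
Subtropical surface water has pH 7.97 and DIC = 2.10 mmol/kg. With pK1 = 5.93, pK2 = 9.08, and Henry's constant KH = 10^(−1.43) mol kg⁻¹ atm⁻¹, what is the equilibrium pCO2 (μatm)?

α₀ = 1 / (1 + K1/[H⁺] + K1K2/[H⁺]²) = 1 / (1 + 10^+2.04 + 10^+0.93)
   = 1 / (1 + 109.65 + 8.5114) = 1/119.16 = 0.008392
[CO2*] = α₀ × DIC = 0.008392 × 2.10 = 0.01762 mmol/kg = 17.62 μmol/kg
pCO2 = [CO2*]/KH = 1.762×10^-5 / 3.715×10^-2 = 474 μatm

pCO2 = 474 μatm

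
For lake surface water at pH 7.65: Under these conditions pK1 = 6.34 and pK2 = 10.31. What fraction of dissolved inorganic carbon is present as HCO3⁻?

α₁ = 0.951

α₁ = 1 / (1 + [H⁺]/K1 + K2/[H⁺]) = 1 / (1 + 10^-1.31 + 10^-2.66)
   = 1 / (1 + 0.048978 + 0.0021878) = 1/1.0512 = 0.9513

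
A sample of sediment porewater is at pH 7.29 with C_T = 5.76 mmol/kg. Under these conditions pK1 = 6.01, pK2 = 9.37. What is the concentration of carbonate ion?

[CO3²⁻] = 0.0452 mmol/kg

α₂ = 1 / (1 + [H⁺]/K2 + [H⁺]²/(K1K2)) = 1 / (1 + 10^+2.08 + 10^+0.80)
   = 1 / (1 + 120.23 + 6.3096) = 1/127.54 = 0.007841
[CO3²⁻] = α₂ × DIC = 0.007841 × 5.76 = 0.0452 mmol/kg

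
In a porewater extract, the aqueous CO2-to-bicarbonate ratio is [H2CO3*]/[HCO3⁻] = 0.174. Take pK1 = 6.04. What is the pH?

From K1 = [H⁺][HCO3⁻]/[H2CO3*]:  pH = pK1 − log₁₀([H2CO3*]/[HCO3⁻])
log₁₀(0.174) = -0.759
pH = 6.04 − (-0.759) = 6.80

pH = 6.80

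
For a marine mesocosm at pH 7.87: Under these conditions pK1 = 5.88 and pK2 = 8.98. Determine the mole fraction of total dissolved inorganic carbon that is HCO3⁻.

α₁ = 0.919

α₁ = 1 / (1 + [H⁺]/K1 + K2/[H⁺]) = 1 / (1 + 10^-1.99 + 10^-1.11)
   = 1 / (1 + 0.010233 + 0.077625) = 1/1.0879 = 0.9192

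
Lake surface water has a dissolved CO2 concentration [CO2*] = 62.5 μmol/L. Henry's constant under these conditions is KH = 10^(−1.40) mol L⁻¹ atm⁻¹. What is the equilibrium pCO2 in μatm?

KH = 10^(−1.40) = 3.981×10^-2 mol L⁻¹ atm⁻¹
pCO2 = [CO2*]/KH = 62.5×10^-6 / 3.981×10^-2 = 1.57×10^-3 atm = 1570 μatm

pCO2 = 1570 μatm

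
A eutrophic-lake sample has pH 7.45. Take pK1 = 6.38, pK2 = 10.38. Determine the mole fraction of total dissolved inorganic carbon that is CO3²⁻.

α₂ = 1 / (1 + [H⁺]/K2 + [H⁺]²/(K1K2)) = 1 / (1 + 10^+2.93 + 10^+1.86)
   = 1 / (1 + 851.14 + 72.444) = 1/924.58 = 0.001082

α₂ = 0.00108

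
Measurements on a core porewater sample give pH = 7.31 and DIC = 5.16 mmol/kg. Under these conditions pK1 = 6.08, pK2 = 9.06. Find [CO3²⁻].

[CO3²⁻] = 0.0852 mmol/kg

α₂ = 1 / (1 + [H⁺]/K2 + [H⁺]²/(K1K2)) = 1 / (1 + 10^+1.75 + 10^+0.52)
   = 1 / (1 + 56.234 + 3.3113) = 1/60.545 = 0.01652
[CO3²⁻] = α₂ × DIC = 0.01652 × 5.16 = 0.0852 mmol/kg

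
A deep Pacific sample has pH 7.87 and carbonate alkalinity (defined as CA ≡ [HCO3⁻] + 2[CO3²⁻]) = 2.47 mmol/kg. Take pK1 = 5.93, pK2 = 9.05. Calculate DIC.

DIC = 2.35 mmol/kg

CA = [HCO3⁻] + 2[CO3²⁻] = (α₁ + 2α₂)·DIC
At pH 7.87: [H⁺]/K1 = 10^-1.94 = 0.011482, K2/[H⁺] = 10^-1.18 = 0.066069
α₁ = 1/(1 + 0.011482 + 0.066069) = 1/1.0776 = 0.9280; α₂ = α₁·K2/[H⁺] = 0.06131
α₁ + 2α₂ = 1.0507
DIC = CA / (α₁ + 2α₂) = 2.47 / 1.0507 = 2.35 mmol/kg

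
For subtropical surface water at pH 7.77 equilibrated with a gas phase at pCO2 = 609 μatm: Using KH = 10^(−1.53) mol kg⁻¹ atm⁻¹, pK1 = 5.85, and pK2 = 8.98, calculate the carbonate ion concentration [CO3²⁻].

[CO3²⁻] = 0.0922 mmol/kg

[CO2*] = KH · pCO2 = 10^(−1.53) × 609×10^-6 = 1.797×10^-5 mol/kg
α₀ = 1/(1 + K1/[H⁺] + K1K2/[H⁺]²) = 1/(1 + 10^+1.92 + 10^+0.71) = 0.01120
DIC = [CO2*]/α₀ = 1.797×10^-5 / 0.01120 = 1.605 mmol/kg
[CO3²⁻] = α₂·DIC; α₂ = 0.05743, so [CO3²⁻] = 0.05743 × 1.605 = 0.0922 mmol/kg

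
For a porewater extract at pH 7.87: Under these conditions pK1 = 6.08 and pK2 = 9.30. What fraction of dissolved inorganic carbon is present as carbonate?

α₂ = 1 / (1 + [H⁺]/K2 + [H⁺]²/(K1K2)) = 1 / (1 + 10^+1.43 + 10^-0.36)
   = 1 / (1 + 26.915 + 0.43652) = 1/28.352 = 0.03527

α₂ = 0.0353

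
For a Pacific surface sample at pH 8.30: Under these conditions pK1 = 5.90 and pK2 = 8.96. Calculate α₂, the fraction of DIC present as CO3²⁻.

α₂ = 0.179

α₂ = 1 / (1 + [H⁺]/K2 + [H⁺]²/(K1K2)) = 1 / (1 + 10^+0.66 + 10^-1.74)
   = 1 / (1 + 4.5709 + 0.018197) = 1/5.5891 = 0.1789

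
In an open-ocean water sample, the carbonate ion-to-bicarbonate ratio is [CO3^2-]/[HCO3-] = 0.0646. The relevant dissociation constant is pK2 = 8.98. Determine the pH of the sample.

pH = 7.79

From K2 = [H⁺][CO3^2-]/[HCO3-]:  pH = pK2 + log₁₀([CO3^2-]/[HCO3-])
log₁₀(0.0646) = -1.190
pH = 8.98 + (-1.190) = 7.79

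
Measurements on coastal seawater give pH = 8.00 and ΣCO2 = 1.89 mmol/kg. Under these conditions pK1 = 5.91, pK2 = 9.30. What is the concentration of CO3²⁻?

α₂ = 1 / (1 + [H⁺]/K2 + [H⁺]²/(K1K2)) = 1 / (1 + 10^+1.30 + 10^-0.79)
   = 1 / (1 + 19.953 + 0.16218) = 1/21.115 = 0.04736
[CO3²⁻] = α₂ × DIC = 0.04736 × 1.89 = 0.0895 mmol/kg

[CO3²⁻] = 0.0895 mmol/kg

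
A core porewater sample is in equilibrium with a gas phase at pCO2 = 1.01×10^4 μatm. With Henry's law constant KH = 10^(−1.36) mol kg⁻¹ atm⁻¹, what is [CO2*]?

KH = 10^(−1.36) = 4.365×10^-2 mol kg⁻¹ atm⁻¹
[CO2*] = KH · pCO2 = 4.365×10^-2 × 1.01×10^4×10^-6 atm = 4.41×10^-4 mol/kg

[CO2*] = 441 μmol/kg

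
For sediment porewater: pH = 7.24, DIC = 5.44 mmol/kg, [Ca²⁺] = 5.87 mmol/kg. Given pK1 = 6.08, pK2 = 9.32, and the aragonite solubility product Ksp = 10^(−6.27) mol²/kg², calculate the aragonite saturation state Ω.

Ω = 0.459

α₂ = 1 / (1 + [H⁺]/K2 + [H⁺]²/(K1K2)) = 1 / (1 + 10^+2.08 + 10^+0.92)
   = 1 / (1 + 120.23 + 8.3176) = 1/129.54 = 0.007719
[CO3²⁻] = α₂ × DIC = 0.007719 × 5.44 = 0.04199 mmol/kg
Ksp = 10^(−6.27) = 5.370×10^-7
Ω = [Ca²⁺][CO3²⁻]/Ksp = (5.87×10^-3)(4.199×10^-5) / 5.370×10^-7 = 0.459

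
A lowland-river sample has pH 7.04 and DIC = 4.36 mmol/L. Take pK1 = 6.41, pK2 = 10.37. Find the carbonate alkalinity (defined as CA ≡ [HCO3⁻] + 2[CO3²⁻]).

CA = [HCO3⁻] + 2[CO3²⁻] = (α₁ + 2α₂)·DIC
At pH 7.04: [H⁺]/K1 = 10^-0.63 = 0.23442, K2/[H⁺] = 10^-3.33 = 0.00046774
α₁ = 1/(1 + 0.23442 + 0.00046774) = 1/1.2349 = 0.8098; α₂ = α₁·K2/[H⁺] = 0.0003788
α₁ + 2α₂ = 0.8105
CA = 0.8105 × 4.36 = 3.53 mmol/L

CA = 3.53 mmol/L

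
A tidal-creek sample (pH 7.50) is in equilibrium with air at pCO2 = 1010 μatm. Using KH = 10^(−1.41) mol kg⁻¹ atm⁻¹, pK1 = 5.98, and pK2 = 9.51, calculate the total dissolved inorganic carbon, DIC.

DIC = 1.35 mmol/kg

[CO2*] = KH · pCO2 = 10^(−1.41) × 1010×10^-6 = 3.929×10^-5 mol/kg
α₀ = 1/(1 + K1/[H⁺] + K1K2/[H⁺]²) = 1/(1 + 10^+1.52 + 10^-0.49) = 0.02904
DIC = [CO2*]/α₀ = 3.929×10^-5 / 0.02904 = 1.35 mmol/kg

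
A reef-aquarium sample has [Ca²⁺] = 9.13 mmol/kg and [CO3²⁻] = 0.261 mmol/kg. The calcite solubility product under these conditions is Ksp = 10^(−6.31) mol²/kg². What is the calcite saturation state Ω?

Ω = 4.87

Ksp = 10^(−6.31) = 4.898×10^-7
Ω = [Ca²⁺][CO3²⁻]/Ksp = (9.13×10^-3)(0.261×10^-3) / 4.898×10^-7 = 4.87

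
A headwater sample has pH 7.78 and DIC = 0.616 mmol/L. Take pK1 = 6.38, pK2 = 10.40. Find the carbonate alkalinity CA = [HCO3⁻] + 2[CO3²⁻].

CA = [HCO3⁻] + 2[CO3²⁻] = (α₁ + 2α₂)·DIC
At pH 7.78: [H⁺]/K1 = 10^-1.40 = 0.039811, K2/[H⁺] = 10^-2.62 = 0.0023988
α₁ = 1/(1 + 0.039811 + 0.0023988) = 1/1.0422 = 0.9595; α₂ = α₁·K2/[H⁺] = 0.002302
α₁ + 2α₂ = 0.9641
CA = 0.9641 × 0.616 = 0.594 mmol/L

CA = 0.594 mmol/L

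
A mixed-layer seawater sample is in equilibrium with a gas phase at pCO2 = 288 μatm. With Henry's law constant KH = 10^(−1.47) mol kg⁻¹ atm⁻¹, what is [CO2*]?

[CO2*] = 9.76 μmol/kg

KH = 10^(−1.47) = 3.388×10^-2 mol kg⁻¹ atm⁻¹
[CO2*] = KH · pCO2 = 3.388×10^-2 × 288×10^-6 atm = 9.76×10^-6 mol/kg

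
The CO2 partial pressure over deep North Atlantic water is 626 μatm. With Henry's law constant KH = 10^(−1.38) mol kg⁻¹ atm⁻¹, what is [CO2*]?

KH = 10^(−1.38) = 4.169×10^-2 mol kg⁻¹ atm⁻¹
[CO2*] = KH · pCO2 = 4.169×10^-2 × 626×10^-6 atm = 2.61×10^-5 mol/kg

[CO2*] = 26.1 μmol/kg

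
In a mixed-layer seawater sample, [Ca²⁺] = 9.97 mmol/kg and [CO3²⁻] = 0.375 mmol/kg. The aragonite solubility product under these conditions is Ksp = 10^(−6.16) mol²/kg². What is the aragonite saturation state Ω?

Ksp = 10^(−6.16) = 6.918×10^-7
Ω = [Ca²⁺][CO3²⁻]/Ksp = (9.97×10^-3)(0.375×10^-3) / 6.918×10^-7 = 5.40

Ω = 5.40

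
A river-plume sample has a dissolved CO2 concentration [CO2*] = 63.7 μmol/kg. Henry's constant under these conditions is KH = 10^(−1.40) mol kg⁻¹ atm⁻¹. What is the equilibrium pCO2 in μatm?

KH = 10^(−1.40) = 3.981×10^-2 mol kg⁻¹ atm⁻¹
pCO2 = [CO2*]/KH = 63.7×10^-6 / 3.981×10^-2 = 1.60×10^-3 atm = 1600 μatm

pCO2 = 1600 μatm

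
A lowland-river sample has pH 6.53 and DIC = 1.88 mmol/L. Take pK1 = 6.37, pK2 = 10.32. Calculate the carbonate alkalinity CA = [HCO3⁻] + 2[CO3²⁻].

CA = 1.11 mmol/L

CA = [HCO3⁻] + 2[CO3²⁻] = (α₁ + 2α₂)·DIC
At pH 6.53: [H⁺]/K1 = 10^-0.16 = 0.69183, K2/[H⁺] = 10^-3.79 = 0.00016218
α₁ = 1/(1 + 0.69183 + 0.00016218) = 1/1.6920 = 0.5910; α₂ = α₁·K2/[H⁺] = 9.585×10^-5
α₁ + 2α₂ = 0.5912
CA = 0.5912 × 1.88 = 1.11 mmol/L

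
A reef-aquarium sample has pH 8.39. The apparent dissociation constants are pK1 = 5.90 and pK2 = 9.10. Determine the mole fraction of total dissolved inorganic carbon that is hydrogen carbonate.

α₁ = 0.835

α₁ = 1 / (1 + [H⁺]/K1 + K2/[H⁺]) = 1 / (1 + 10^-2.49 + 10^-0.71)
   = 1 / (1 + 0.0032359 + 0.19498) = 1/1.1982 = 0.8346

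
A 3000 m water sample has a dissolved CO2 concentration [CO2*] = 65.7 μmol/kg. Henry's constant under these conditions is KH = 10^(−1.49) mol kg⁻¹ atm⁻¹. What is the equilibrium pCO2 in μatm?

pCO2 = 2030 μatm

KH = 10^(−1.49) = 3.236×10^-2 mol kg⁻¹ atm⁻¹
pCO2 = [CO2*]/KH = 65.7×10^-6 / 3.236×10^-2 = 2.03×10^-3 atm = 2030 μatm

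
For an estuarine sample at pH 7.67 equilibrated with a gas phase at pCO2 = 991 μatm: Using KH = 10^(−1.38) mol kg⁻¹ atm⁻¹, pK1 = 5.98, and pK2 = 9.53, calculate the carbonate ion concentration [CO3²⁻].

[CO3²⁻] = 0.0279 mmol/kg

[CO2*] = KH · pCO2 = 10^(−1.38) × 991×10^-6 = 4.131×10^-5 mol/kg
α₀ = 1/(1 + K1/[H⁺] + K1K2/[H⁺]²) = 1/(1 + 10^+1.69 + 10^-0.17) = 0.01974
DIC = [CO2*]/α₀ = 4.131×10^-5 / 0.01974 = 2.093 mmol/kg
[CO3²⁻] = α₂·DIC; α₂ = 0.01335, so [CO3²⁻] = 0.01335 × 2.093 = 0.0279 mmol/kg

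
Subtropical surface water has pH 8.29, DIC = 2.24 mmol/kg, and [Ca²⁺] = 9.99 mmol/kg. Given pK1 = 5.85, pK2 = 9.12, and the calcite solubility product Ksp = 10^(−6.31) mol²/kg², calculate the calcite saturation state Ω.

Ω = 5.87

α₂ = 1 / (1 + [H⁺]/K2 + [H⁺]²/(K1K2)) = 1 / (1 + 10^+0.83 + 10^-1.61)
   = 1 / (1 + 6.7608 + 0.024547) = 1/7.7854 = 0.1284
[CO3²⁻] = α₂ × DIC = 0.1284 × 2.24 = 0.2877 mmol/kg
Ksp = 10^(−6.31) = 4.898×10^-7
Ω = [Ca²⁺][CO3²⁻]/Ksp = (9.99×10^-3)(2.877×10^-4) / 4.898×10^-7 = 5.87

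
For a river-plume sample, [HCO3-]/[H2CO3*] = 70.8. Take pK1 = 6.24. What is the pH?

pH = 8.09

From K1 = [H⁺][HCO3-]/[H2CO3*]:  pH = pK1 + log₁₀([HCO3-]/[H2CO3*])
log₁₀(70.8) = +1.850
pH = 6.24 + (+1.850) = 8.09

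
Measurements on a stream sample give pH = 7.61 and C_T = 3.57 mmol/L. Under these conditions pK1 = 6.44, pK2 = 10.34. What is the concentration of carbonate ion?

α₂ = 1 / (1 + [H⁺]/K2 + [H⁺]²/(K1K2)) = 1 / (1 + 10^+2.73 + 10^+1.56)
   = 1 / (1 + 537.03 + 36.308) = 1/574.34 = 0.001741
[CO3²⁻] = α₂ × DIC = 0.001741 × 3.57 = 0.00622 mmol/L = 6.22 μmol/L

[CO3²⁻] = 6.22 μmol/L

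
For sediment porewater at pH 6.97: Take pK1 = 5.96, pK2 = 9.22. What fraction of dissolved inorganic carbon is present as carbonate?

α₂ = 0.00510

α₂ = 1 / (1 + [H⁺]/K2 + [H⁺]²/(K1K2)) = 1 / (1 + 10^+2.25 + 10^+1.24)
   = 1 / (1 + 177.83 + 17.378) = 1/196.21 = 0.005097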